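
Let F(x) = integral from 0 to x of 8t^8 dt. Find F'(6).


By the Fundamental Theorem of Calculus (Part 1):
If F(x) = integral from 0 to x of f(t) dt, then F'(x) = f(x)
Here f(t) = 8t^8
So F'(x) = 8x^8
Evaluate at x = 6:
F'(6) = 8 * 6^8
= 8 * 1679616
= 13436928

13436928


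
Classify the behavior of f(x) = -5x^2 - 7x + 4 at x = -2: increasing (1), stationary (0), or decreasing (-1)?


Compute f'(x) to determine behavior:
f'(x) = -10x - 7
f'(-2) = -10 * (-2) - 7
= 20 - 7
= 13
Since f'(-2) > 0, the function is increasing (1)

1


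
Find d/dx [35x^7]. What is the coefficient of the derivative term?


We apply the power rule: d/dx [ax^n] = a*n * x^(n-1)
d/dx [35x^7]
= 35 * 7 * x^(7-1)
= 245x^6
The coefficient is 245

245


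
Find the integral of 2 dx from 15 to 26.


The integral of a constant k over [a, b] equals k * (b - a).
integral from 15 to 26 of 2 dx
= 2 * (26 - 15)
= 2 * 11
= 22

22


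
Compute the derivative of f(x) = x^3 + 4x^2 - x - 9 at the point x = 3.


Differentiate f(x) = x^3 + 4x^2 - x - 9 term by term:
f'(x) = 3x^2 + 8x - 1
Substitute x = 3:
f'(3) = 3 * 3^2 + 8 * 3 - 1
= 27 + 24 - 1
= 50

50


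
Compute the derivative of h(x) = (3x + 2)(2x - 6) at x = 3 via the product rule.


Let u(x) = 3x + 2 and v(x) = 2x - 6
u'(x) = 3
v'(x) = 2
Product rule: h'(x) = u'(x)*v(x) + u(x)*v'(x)
= 3 * (2x - 6) + (3x + 2) * 2
At x = 3:
u(3) = 3 * 3 + 2 = 11
v(3) = 2 * 3 - 6 = 0
h'(3) = 3 * 0 + 11 * 2
= 0 + 22
= 22

22


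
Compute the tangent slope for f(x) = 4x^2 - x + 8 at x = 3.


The slope of the tangent line equals f'(x) at the point.
f(x) = 4x^2 - x + 8
f'(x) = 8x - 1
At x = 3:
f'(3) = 8 * 3 - 1
= 24 - 1
= 23

23


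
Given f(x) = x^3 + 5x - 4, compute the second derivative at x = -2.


First derivative:
f'(x) = 3x^2 + 5
Second derivative:
f''(x) = 6x
Substitute x = -2:
f''(-2) = 6 * (-2) + 0
= -12 + 0
= -12

-12


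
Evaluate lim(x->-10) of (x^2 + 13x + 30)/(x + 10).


Direct substitution gives 0/0, so we factor the numerator.
Factor: (x^2 + 13x + 30) = (x + 10)(x + 3)
Cancel the common factor (x + 10):
(x^2 + 13x + 30)/(x + 10) = (x + 3)
Now substitute x = -10:
= (-10) - (-3) = -7

-7


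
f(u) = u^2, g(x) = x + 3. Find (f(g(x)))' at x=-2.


Using the chain rule: (f(g(x)))' = f'(g(x)) * g'(x)
First, find g(-2):
g(-2) = 1 * (-2) + 3 = 1
Next, f'(u) = 2u
And g'(x) = 1
So f'(g(-2)) * g'(-2)
= 2 * 1 * 1
= 2

2


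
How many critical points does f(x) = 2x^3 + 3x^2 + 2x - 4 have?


Find where f'(x) = 0:
f(x) = 2x^3 + 3x^2 + 2x - 4
f'(x) = 6x^2 + 6x + 2
This is a quadratic in x. Use the discriminant to count real roots.
Discriminant = (6)^2 - 4 * 6 * 2
= 36 - 48
= -12
Since discriminant < 0, f'(x) = 0 has no real solutions.
Number of critical points: 0

0


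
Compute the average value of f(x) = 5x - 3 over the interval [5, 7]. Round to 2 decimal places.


Average value = 1/(b-a) * integral from a to b of f(x) dx
First compute the integral of 5x - 3:
F(x) = (5/2)x^2 - 3x
F(7) = 5/2 * 49 - 3 * 7 = 203/2
F(5) = 5/2 * 25 - 3 * 5 = 95/2
Integral = 203/2 - 95/2 = 54
Average = 54 / (7 - 5) = 54 / 2
= 27 = 27.00

27.00


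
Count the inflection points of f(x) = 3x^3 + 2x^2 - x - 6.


Inflection points occur where f''(x) = 0 and concavity changes.
f(x) = 3x^3 + 2x^2 - x - 6
f'(x) = 9x^2 + 4x - 1
f''(x) = 18x + 4
Set f''(x) = 0:
18x + 4 = 0
x = -4 / 18 = -2/9
Since f''(x) is linear (degree 1), it changes sign at this point.
Therefore there is exactly 1 inflection point.

1


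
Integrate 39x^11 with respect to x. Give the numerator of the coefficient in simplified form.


Apply the power rule for integration:
integral of ax^n dx = a/(n+1) * x^(n+1) + C
integral of 39x^11 dx
= 39/12 * x^12 + C
= 13/4 * x^12 + C
The coefficient in lowest terms is 13/4, and its numerator is 13

13


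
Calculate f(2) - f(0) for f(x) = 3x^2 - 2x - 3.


Net change = f(b) - f(a)
f(x) = 3x^2 - 2x - 3
Compute f(2):
f(2) = 3 * 2^2 - 2 * 2 - 3
= 12 - 4 - 3
= 5
Compute f(0):
f(0) = 3 * 0^2 - 2 * 0 - 3
= 0 + 0 - 3
= -3
Net change = 5 - (-3) = 8

8


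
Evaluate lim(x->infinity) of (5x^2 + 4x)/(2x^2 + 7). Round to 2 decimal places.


For limits at infinity with equal-degree polynomials,
we compare leading coefficients.
Numerator leading term: 5x^2
Denominator leading term: 2x^2
Divide both by x^2:
lim = (5 + 4/x) / (2 + 7/x^2)
As x -> infinity, the 1/x and 1/x^2 terms vanish:
= 5/2 = 2.50

2.50


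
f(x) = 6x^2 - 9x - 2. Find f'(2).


Differentiate term by term using power and sum rules:
f(x) = 6x^2 - 9x - 2
f'(x) = 12x - 9
Substitute x = 2:
f'(2) = 12 * 2 - 9
= 24 - 9
= 15

15


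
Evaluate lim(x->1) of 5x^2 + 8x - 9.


Since polynomials are continuous, we use direct substitution.
lim(x->1) of 5x^2 + 8x - 9
= 5 * 1^2 + 8 * 1 - 9
= 5 + 8 - 9
= 4

4


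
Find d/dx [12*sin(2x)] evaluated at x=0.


Apply the chain rule to differentiate 12*sin(2x):
d/dx [12*sin(2x)]
= 12 * cos(2x) * d/dx(2x)
= 12 * 2 * cos(2x)
= 24 * cos(2x)
Evaluate at x = 0:
= 24 * cos(0)
= 24 * 1
= 24

24


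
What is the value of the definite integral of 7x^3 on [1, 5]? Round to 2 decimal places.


Find the antiderivative of 7x^3:
F(x) = 7/4 * x^4
Apply the Fundamental Theorem of Calculus:
F(5) - F(1)
= 7/4 * 5^4 - 7/4 * 1^4
= 7/4 * (625 - 1)
= 7/4 * 624
= 1092 = 1092.00

1092.00


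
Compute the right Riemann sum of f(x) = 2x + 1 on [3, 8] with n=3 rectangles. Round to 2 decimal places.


Right Riemann sum uses right endpoints of each subinterval.
Interval: [3, 8], n = 3
dx = (8 - 3) / 3 = 5/3
Right endpoints: [14/3, 19/3, 8]
f values: [31/3, 41/3, 17]
Sum = dx * (sum of f values)
= 5/3 * 41
= 205/3 ≈ 68.33

68.33


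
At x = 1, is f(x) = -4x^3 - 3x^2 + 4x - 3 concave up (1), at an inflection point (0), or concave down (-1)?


Concavity is determined by the sign of f''(x).
f(x) = -4x^3 - 3x^2 + 4x - 3
f'(x) = -12x^2 - 6x + 4
f''(x) = -24x - 6
f''(1) = -24 * 1 - 6
= -24 - 6
= -30
Since f''(1) < 0, the function is concave down (-1)

-1


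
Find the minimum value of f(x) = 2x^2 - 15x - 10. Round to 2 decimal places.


For a quadratic f(x) = ax^2 + bx + c with a > 0, the minimum is at the vertex.
Vertex x-coordinate: x = -b/(2a)
x = -(-15) / (2 * 2)
x = 15/4
Substitute back to find the minimum value:
f(15/4) = 2 * (15/4)^2 - 15 * (15/4) - 10
= 225/8 - 225/4 - 10
= -305/8 ≈ -38.13

-38.13


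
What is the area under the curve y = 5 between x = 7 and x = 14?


The area under a constant function y = 5 is a rectangle.
Width = 14 - 7 = 7
Height = 5
Area = width * height
= 7 * 5
= 35

35


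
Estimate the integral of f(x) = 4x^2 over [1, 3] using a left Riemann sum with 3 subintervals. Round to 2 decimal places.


Left Riemann sum uses left endpoints of each subinterval.
Interval: [1, 3], n = 3
dx = (3 - 1) / 3 = 2/3
Left endpoints: [1, 5/3, 7/3]
f values: [4, 100/9, 196/9]
Sum = dx * (sum of f values)
= 2/3 * 332/9
= 664/27 ≈ 24.59

24.59


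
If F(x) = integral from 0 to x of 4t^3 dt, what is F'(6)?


By the Fundamental Theorem of Calculus (Part 1):
If F(x) = integral from 0 to x of f(t) dt, then F'(x) = f(x)
Here f(t) = 4t^3
So F'(x) = 4x^3
Evaluate at x = 6:
F'(6) = 4 * 6^3
= 4 * 216
= 864

864


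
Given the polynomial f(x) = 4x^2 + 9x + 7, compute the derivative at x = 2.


Differentiate term by term using power and sum rules:
f(x) = 4x^2 + 9x + 7
f'(x) = 8x + 9
Substitute x = 2:
f'(2) = 8 * 2 + 9
= 16 + 9
= 25

25


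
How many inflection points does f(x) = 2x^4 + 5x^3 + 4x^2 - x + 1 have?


Inflection points occur where f''(x) = 0 and concavity changes.
f(x) = 2x^4 + 5x^3 + 4x^2 - x + 1
f'(x) = 8x^3 + 15x^2 + 8x - 1
f''(x) = 24x^2 + 30x + 8
This is a quadratic in x. Use the discriminant to count real roots.
Discriminant = (30)^2 - 4 * 24 * 8
= 900 - 768
= 132
Since discriminant > 0, f''(x) = 0 has 2 distinct real solutions.
A quadratic with two distinct real roots changes sign at each root, so concavity changes at both.
Number of inflection points: 2

2


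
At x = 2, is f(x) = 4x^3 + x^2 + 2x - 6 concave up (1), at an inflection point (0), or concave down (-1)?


Concavity is determined by the sign of f''(x).
f(x) = 4x^3 + x^2 + 2x - 6
f'(x) = 12x^2 + 2x + 2
f''(x) = 24x + 2
f''(2) = 24 * 2 + 2
= 48 + 2
= 50
Since f''(2) > 0, the function is concave up (1)

1


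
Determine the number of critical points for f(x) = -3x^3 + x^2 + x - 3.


Find where f'(x) = 0:
f(x) = -3x^3 + x^2 + x - 3
f'(x) = -9x^2 + 2x + 1
This is a quadratic in x. Use the discriminant to count real roots.
Discriminant = (2)^2 - 4 * (-9) * 1
= 4 - (-36)
= 40
Since discriminant > 0, f'(x) = 0 has 2 real solutions.
Number of critical points: 2

2


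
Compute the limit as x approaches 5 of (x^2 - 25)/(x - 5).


Direct substitution gives 0/0, so we factor the numerator.
Factor: (x^2 - 25) = (x - 5)(x + 5)
Cancel the common factor (x - 5):
(x^2 - 25)/(x - 5) = (x + 5)
Now substitute x = 5:
= (5 + 5) = 10

10


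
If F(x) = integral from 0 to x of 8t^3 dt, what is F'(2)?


By the Fundamental Theorem of Calculus (Part 1):
If F(x) = integral from 0 to x of f(t) dt, then F'(x) = f(x)
Here f(t) = 8t^3
So F'(x) = 8x^3
Evaluate at x = 2:
F'(2) = 8 * 2^3
= 8 * 8
= 64

64


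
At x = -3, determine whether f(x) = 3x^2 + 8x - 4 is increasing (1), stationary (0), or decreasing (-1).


Compute f'(x) to determine behavior:
f'(x) = 6x + 8
f'(-3) = 6 * (-3) + 8
= -18 + 8
= -10
Since f'(-3) < 0, the function is decreasing (-1)

-1


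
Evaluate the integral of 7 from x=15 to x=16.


The integral of a constant k over [a, b] equals k * (b - a).
integral from 15 to 16 of 7 dx
= 7 * (16 - 15)
= 7 * 1
= 7

7


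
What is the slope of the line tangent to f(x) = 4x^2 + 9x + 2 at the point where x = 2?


The slope of the tangent line equals f'(x) at the point.
f(x) = 4x^2 + 9x + 2
f'(x) = 8x + 9
At x = 2:
f'(2) = 8 * 2 + 9
= 16 + 9
= 25

25


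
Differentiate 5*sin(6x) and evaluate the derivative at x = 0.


Apply the chain rule to differentiate 5*sin(6x):
d/dx [5*sin(6x)]
= 5 * cos(6x) * d/dx(6x)
= 5 * 6 * cos(6x)
= 30 * cos(6x)
Evaluate at x = 0:
= 30 * cos(0)
= 30 * 1
= 30

30


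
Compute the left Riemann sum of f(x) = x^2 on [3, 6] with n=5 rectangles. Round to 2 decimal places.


Left Riemann sum uses left endpoints of each subinterval.
Interval: [3, 6], n = 5
dx = (6 - 3) / 5 = 3/5
Left endpoints: [3, 18/5, 21/5, 24/5, 27/5]
f values: [9, 324/25, 441/25, 576/25, 729/25]
Sum = dx * (sum of f values)
= 3/5 * 459/5
= 1377/25 = 55.08

55.08


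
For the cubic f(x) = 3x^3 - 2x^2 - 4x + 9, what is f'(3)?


Differentiate f(x) = 3x^3 - 2x^2 - 4x + 9 term by term:
f'(x) = 9x^2 - 4x - 4
Substitute x = 3:
f'(3) = 9 * 3^2 - 4 * 3 - 4
= 81 - 12 - 4
= 65

65


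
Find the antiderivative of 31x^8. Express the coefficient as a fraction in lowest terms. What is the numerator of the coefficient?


Apply the power rule for integration:
integral of ax^n dx = a/(n+1) * x^(n+1) + C
integral of 31x^8 dx
= 31/9 * x^9 + C
The coefficient in lowest terms is 31/9, and its numerator is 31

31


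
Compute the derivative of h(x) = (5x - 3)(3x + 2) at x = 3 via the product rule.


Let u(x) = 5x - 3 and v(x) = 3x + 2
u'(x) = 5
v'(x) = 3
Product rule: h'(x) = u'(x)*v(x) + u(x)*v'(x)
= 5 * (3x + 2) + (5x - 3) * 3
At x = 3:
u(3) = 5 * 3 - 3 = 12
v(3) = 3 * 3 + 2 = 11
h'(3) = 5 * 11 + 12 * 3
= 55 + 36
= 91

91


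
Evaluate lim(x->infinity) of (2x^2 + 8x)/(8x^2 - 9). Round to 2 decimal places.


For limits at infinity with equal-degree polynomials,
we compare leading coefficients.
Numerator leading term: 2x^2
Denominator leading term: 8x^2
Divide both by x^2:
lim = (2 + 8/x) / (8 - 9/x^2)
As x -> infinity, the 1/x and 1/x^2 terms vanish:
= 2/8 = 1/4 = 0.25

0.25


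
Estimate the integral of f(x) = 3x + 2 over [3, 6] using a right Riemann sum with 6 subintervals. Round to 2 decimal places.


Right Riemann sum uses right endpoints of each subinterval.
Interval: [3, 6], n = 6
dx = (6 - 3) / 6 = 1/2
Right endpoints: [7/2, 4, 9/2, 5, 11/2, 6]
f values: [25/2, 14, 31/2, 17, 37/2, 20]
Sum = dx * (sum of f values)
= 1/2 * 195/2
= 195/4 = 48.75

48.75


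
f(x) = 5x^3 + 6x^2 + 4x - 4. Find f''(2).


First derivative:
f'(x) = 15x^2 + 12x + 4
Second derivative:
f''(x) = 30x + 12
Substitute x = 2:
f''(2) = 30 * 2 + 12
= 60 + 12
= 72

72


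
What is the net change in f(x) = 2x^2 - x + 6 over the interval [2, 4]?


Net change = f(b) - f(a)
f(x) = 2x^2 - x + 6
Compute f(4):
f(4) = 2 * 4^2 - 1 * 4 + 6
= 32 - 4 + 6
= 34
Compute f(2):
f(2) = 2 * 2^2 - 1 * 2 + 6
= 8 - 2 + 6
= 12
Net change = 34 - 12 = 22

22


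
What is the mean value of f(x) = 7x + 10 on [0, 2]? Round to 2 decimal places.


Average value = 1/(b-a) * integral from a to b of f(x) dx
First compute the integral of 7x + 10:
F(x) = (7/2)x^2 + 10x
F(2) = 7/2 * 4 + 10 * 2 = 34
F(0) = 7/2 * 0 + 10 * 0 = 0
Integral = 34 - 0 = 34
Average = 34 / (2 - 0) = 34 / 2
= 17 = 17.00

17.00


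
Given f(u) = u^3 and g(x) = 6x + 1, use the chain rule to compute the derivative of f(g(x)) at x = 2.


Using the chain rule: (f(g(x)))' = f'(g(x)) * g'(x)
First, find g(2):
g(2) = 6 * 2 + 1 = 13
Next, f'(u) = 3u^2
And g'(x) = 6
So f'(g(2)) * g'(2)
= 3 * 13^2 * 6
= 3 * 169 * 6
= 3042

3042


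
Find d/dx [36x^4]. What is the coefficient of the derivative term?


We apply the power rule: d/dx [ax^n] = a*n * x^(n-1)
d/dx [36x^4]
= 36 * 4 * x^(4-1)
= 144x^3
The coefficient is 144

144


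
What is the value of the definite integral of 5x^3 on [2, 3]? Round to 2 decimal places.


Find the antiderivative of 5x^3:
F(x) = 5/4 * x^4
Apply the Fundamental Theorem of Calculus:
F(3) - F(2)
= 5/4 * 3^4 - 5/4 * 2^4
= 5/4 * (81 - 16)
= 5/4 * 65
= 325/4 = 81.25

81.25


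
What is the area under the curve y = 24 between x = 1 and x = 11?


The area under a constant function y = 24 is a rectangle.
Width = 11 - 1 = 10
Height = 24
Area = width * height
= 10 * 24
= 240

240


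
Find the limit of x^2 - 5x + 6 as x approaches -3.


Since polynomials are continuous, we use direct substitution.
lim(x->-3) of x^2 - 5x + 6
= 1 * (-3)^2 - 5 * (-3) + 6
= 9 + 15 + 6
= 30

30


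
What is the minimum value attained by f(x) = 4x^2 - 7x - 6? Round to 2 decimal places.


For a quadratic f(x) = ax^2 + bx + c with a > 0, the minimum is at the vertex.
Vertex x-coordinate: x = -b/(2a)
x = -(-7) / (2 * 4)
x = 7/8
Substitute back to find the minimum value:
f(7/8) = 4 * (7/8)^2 - 7 * (7/8) - 6
= 49/16 - 49/8 - 6
= -145/16 ≈ -9.06

-9.06


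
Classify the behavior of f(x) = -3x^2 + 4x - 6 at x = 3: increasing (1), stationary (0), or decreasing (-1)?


Compute f'(x) to determine behavior:
f'(x) = -6x + 4
f'(3) = -6 * 3 + 4
= -18 + 4
= -14
Since f'(3) < 0, the function is decreasing (-1)

-1


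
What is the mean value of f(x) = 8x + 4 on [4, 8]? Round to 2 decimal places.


Average value = 1/(b-a) * integral from a to b of f(x) dx
First compute the integral of 8x + 4:
F(x) = 4x^2 + 4x
F(8) = 4 * 64 + 4 * 8 = 288
F(4) = 4 * 16 + 4 * 4 = 80
Integral = 288 - 80 = 208
Average = 208 / (8 - 4) = 208 / 4
= 52 = 52.00

52.00


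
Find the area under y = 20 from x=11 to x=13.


The area under a constant function y = 20 is a rectangle.
Width = 13 - 11 = 2
Height = 20
Area = width * height
= 2 * 20
= 40

40


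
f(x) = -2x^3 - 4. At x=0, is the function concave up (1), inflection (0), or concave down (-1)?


Concavity is determined by the sign of f''(x).
f(x) = -2x^3 - 4
f'(x) = -6x^2
f''(x) = -12x
f''(0) = -12 * 0 + 0
= 0 + 0
= 0
f''(0) = 0, and f''(x) is linear with nonzero slope -12, so f'' changes sign at x = 0. Hence the function is at an inflection point (0)

0


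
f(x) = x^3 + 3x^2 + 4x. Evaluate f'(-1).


Differentiate f(x) = x^3 + 3x^2 + 4x term by term:
f'(x) = 3x^2 + 6x + 4
Substitute x = -1:
f'(-1) = 3 * (-1)^2 + 6 * (-1) + 4
= 3 - 6 + 4
= 1

1


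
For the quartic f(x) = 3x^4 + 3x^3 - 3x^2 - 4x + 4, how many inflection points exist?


Inflection points occur where f''(x) = 0 and concavity changes.
f(x) = 3x^4 + 3x^3 - 3x^2 - 4x + 4
f'(x) = 12x^3 + 9x^2 - 6x - 4
f''(x) = 36x^2 + 18x - 6
This is a quadratic in x. Use the discriminant to count real roots.
Discriminant = (18)^2 - 4 * 36 * (-6)
= 324 - (-864)
= 1188
Since discriminant > 0, f''(x) = 0 has 2 distinct real solutions.
A quadratic with two distinct real roots changes sign at each root, so concavity changes at both.
Number of inflection points: 2

2


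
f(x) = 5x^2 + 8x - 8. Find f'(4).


Differentiate term by term using power and sum rules:
f(x) = 5x^2 + 8x - 8
f'(x) = 10x + 8
Substitute x = 4:
f'(4) = 10 * 4 + 8
= 40 + 8
= 48

48


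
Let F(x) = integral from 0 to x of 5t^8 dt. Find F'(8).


By the Fundamental Theorem of Calculus (Part 1):
If F(x) = integral from 0 to x of f(t) dt, then F'(x) = f(x)
Here f(t) = 5t^8
So F'(x) = 5x^8
Evaluate at x = 8:
F'(8) = 5 * 8^8
= 5 * 16777216
= 83886080

83886080


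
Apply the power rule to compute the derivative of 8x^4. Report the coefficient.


We apply the power rule: d/dx [ax^n] = a*n * x^(n-1)
d/dx [8x^4]
= 8 * 4 * x^(4-1)
= 32x^3
The coefficient is 32

32


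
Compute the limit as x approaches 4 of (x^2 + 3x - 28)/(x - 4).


Direct substitution gives 0/0, so we factor the numerator.
Factor: (x^2 + 3x - 28) = (x - 4)(x + 7)
Cancel the common factor (x - 4):
(x^2 + 3x - 28)/(x - 4) = (x + 7)
Now substitute x = 4:
= (4) - (-7) = 11

11


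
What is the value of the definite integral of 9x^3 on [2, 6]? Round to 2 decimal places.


Find the antiderivative of 9x^3:
F(x) = 9/4 * x^4
Apply the Fundamental Theorem of Calculus:
F(6) - F(2)
= 9/4 * 6^4 - 9/4 * 2^4
= 9/4 * (1296 - 16)
= 9/4 * 1280
= 2880 = 2880.00

2880.00


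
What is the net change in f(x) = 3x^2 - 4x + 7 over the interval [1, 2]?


Net change = f(b) - f(a)
f(x) = 3x^2 - 4x + 7
Compute f(2):
f(2) = 3 * 2^2 - 4 * 2 + 7
= 12 - 8 + 7
= 11
Compute f(1):
f(1) = 3 * 1^2 - 4 * 1 + 7
= 3 - 4 + 7
= 6
Net change = 11 - 6 = 5

5


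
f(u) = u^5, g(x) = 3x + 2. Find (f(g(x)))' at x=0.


Using the chain rule: (f(g(x)))' = f'(g(x)) * g'(x)
First, find g(0):
g(0) = 3 * 0 + 2 = 2
Next, f'(u) = 5u^4
And g'(x) = 3
So f'(g(0)) * g'(0)
= 5 * 2^4 * 3
= 5 * 16 * 3
= 240

240


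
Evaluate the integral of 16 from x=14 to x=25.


The integral of a constant k over [a, b] equals k * (b - a).
integral from 14 to 25 of 16 dx
= 16 * (25 - 14)
= 16 * 11
= 176

176


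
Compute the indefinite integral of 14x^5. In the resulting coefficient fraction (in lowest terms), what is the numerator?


Apply the power rule for integration:
integral of ax^n dx = a/(n+1) * x^(n+1) + C
integral of 14x^5 dx
= 14/6 * x^6 + C
= 7/3 * x^6 + C
The coefficient in lowest terms is 7/3, and its numerator is 7

7


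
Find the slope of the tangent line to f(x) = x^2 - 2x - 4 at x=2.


The slope of the tangent line equals f'(x) at the point.
f(x) = x^2 - 2x - 4
f'(x) = 2x - 2
At x = 2:
f'(2) = 2 * 2 - 2
= 4 - 2
= 2

2


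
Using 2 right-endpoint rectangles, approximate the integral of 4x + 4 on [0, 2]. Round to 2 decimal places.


Right Riemann sum uses right endpoints of each subinterval.
Interval: [0, 2], n = 2
dx = (2 - 0) / 2 = 1
Right endpoints: [1, 2]
f values: [8, 12]
Sum = dx * (sum of f values)
= 1 * 20
= 20 = 20.00

20.00


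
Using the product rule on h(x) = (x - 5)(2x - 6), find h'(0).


Let u(x) = x - 5 and v(x) = 2x - 6
u'(x) = 1
v'(x) = 2
Product rule: h'(x) = u'(x)*v(x) + u(x)*v'(x)
= 1 * (2x - 6) + (x - 5) * 2
At x = 0:
u(0) = 1 * 0 - 5 = -5
v(0) = 2 * 0 - 6 = -6
h'(0) = 1 * (-6) + (-5) * 2
= -6 - 10
= -16

-16


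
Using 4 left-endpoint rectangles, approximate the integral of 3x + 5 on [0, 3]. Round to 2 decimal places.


Left Riemann sum uses left endpoints of each subinterval.
Interval: [0, 3], n = 4
dx = (3 - 0) / 4 = 3/4
Left endpoints: [0, 3/4, 3/2, 9/4]
f values: [5, 29/4, 19/2, 47/4]
Sum = dx * (sum of f values)
= 3/4 * 67/2
= 201/8 ≈ 25.13

25.13


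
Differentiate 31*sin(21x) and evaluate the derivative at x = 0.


Apply the chain rule to differentiate 31*sin(21x):
d/dx [31*sin(21x)]
= 31 * cos(21x) * d/dx(21x)
= 31 * 21 * cos(21x)
= 651 * cos(21x)
Evaluate at x = 0:
= 651 * cos(0)
= 651 * 1
= 651

651


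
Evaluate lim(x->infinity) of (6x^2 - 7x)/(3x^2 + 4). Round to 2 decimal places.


For limits at infinity with equal-degree polynomials,
we compare leading coefficients.
Numerator leading term: 6x^2
Denominator leading term: 3x^2
Divide both by x^2:
lim = (6 - 7/x) / (3 + 4/x^2)
As x -> infinity, the 1/x and 1/x^2 terms vanish:
= 6/3 = 2 = 2.00

2.00


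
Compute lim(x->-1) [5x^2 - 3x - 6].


Since polynomials are continuous, we use direct substitution.
lim(x->-1) of 5x^2 - 3x - 6
= 5 * (-1)^2 - 3 * (-1) - 6
= 5 + 3 - 6
= 2

2


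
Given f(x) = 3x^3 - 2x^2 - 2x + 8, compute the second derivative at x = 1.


First derivative:
f'(x) = 9x^2 - 4x - 2
Second derivative:
f''(x) = 18x - 4
Substitute x = 1:
f''(1) = 18 * 1 - 4
= 18 - 4
= 14

14


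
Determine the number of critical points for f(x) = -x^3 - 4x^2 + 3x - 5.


Find where f'(x) = 0:
f(x) = -x^3 - 4x^2 + 3x - 5
f'(x) = -3x^2 - 8x + 3
This is a quadratic in x. Use the discriminant to count real roots.
Discriminant = (-8)^2 - 4 * (-3) * 3
= 64 - (-36)
= 100
Since discriminant > 0, f'(x) = 0 has 2 real solutions.
Number of critical points: 2

2


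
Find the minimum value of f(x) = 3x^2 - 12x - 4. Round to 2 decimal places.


For a quadratic f(x) = ax^2 + bx + c with a > 0, the minimum is at the vertex.
Vertex x-coordinate: x = -b/(2a)
x = -(-12) / (2 * 3)
x = 12/6 = 2
Substitute back to find the minimum value:
f(2) = 3 * 2^2 - 12 * 2 - 4
= 12 - 24 - 4
= -16 = -16.00

-16.00


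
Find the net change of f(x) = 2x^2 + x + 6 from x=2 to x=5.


Net change = f(b) - f(a)
f(x) = 2x^2 + x + 6
Compute f(5):
f(5) = 2 * 5^2 + 1 * 5 + 6
= 50 + 5 + 6
= 61
Compute f(2):
f(2) = 2 * 2^2 + 1 * 2 + 6
= 8 + 2 + 6
= 16
Net change = 61 - 16 = 45

45


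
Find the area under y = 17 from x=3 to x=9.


The area under a constant function y = 17 is a rectangle.
Width = 9 - 3 = 6
Height = 17
Area = width * height
= 6 * 17
= 102

102


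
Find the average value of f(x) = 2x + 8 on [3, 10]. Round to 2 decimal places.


Average value = 1/(b-a) * integral from a to b of f(x) dx
First compute the integral of 2x + 8:
F(x) = x^2 + 8x
F(10) = 1 * 100 + 8 * 10 = 180
F(3) = 1 * 9 + 8 * 3 = 33
Integral = 180 - 33 = 147
Average = 147 / (10 - 3) = 147 / 7
= 21 = 21.00

21.00


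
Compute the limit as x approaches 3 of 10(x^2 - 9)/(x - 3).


Direct substitution gives 0/0, so we factor the numerator.
Factor: 10(x^2 - 9) = 10 * (x - 3)(x + 3)
Cancel the common factor (x - 3):
10(x^2 - 9)/(x - 3) = 10 * (x + 3)
Now substitute x = 3:
= 10 * (3 + 3) = 60

60


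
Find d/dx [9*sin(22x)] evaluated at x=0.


Apply the chain rule to differentiate 9*sin(22x):
d/dx [9*sin(22x)]
= 9 * cos(22x) * d/dx(22x)
= 9 * 22 * cos(22x)
= 198 * cos(22x)
Evaluate at x = 0:
= 198 * cos(0)
= 198 * 1
= 198

198


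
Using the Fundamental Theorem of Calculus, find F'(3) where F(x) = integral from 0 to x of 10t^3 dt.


By the Fundamental Theorem of Calculus (Part 1):
If F(x) = integral from 0 to x of f(t) dt, then F'(x) = f(x)
Here f(t) = 10t^3
So F'(x) = 10x^3
Evaluate at x = 3:
F'(3) = 10 * 3^3
= 10 * 27
= 270

270


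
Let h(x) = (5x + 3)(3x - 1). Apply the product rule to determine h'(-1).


Let u(x) = 5x + 3 and v(x) = 3x - 1
u'(x) = 5
v'(x) = 3
Product rule: h'(x) = u'(x)*v(x) + u(x)*v'(x)
= 5 * (3x - 1) + (5x + 3) * 3
At x = -1:
u(-1) = 5 * (-1) + 3 = -2
v(-1) = 3 * (-1) - 1 = -4
h'(-1) = 5 * (-4) + (-2) * 3
= -20 - 6
= -26

-26


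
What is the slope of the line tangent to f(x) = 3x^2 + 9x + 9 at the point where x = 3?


The slope of the tangent line equals f'(x) at the point.
f(x) = 3x^2 + 9x + 9
f'(x) = 6x + 9
At x = 3:
f'(3) = 6 * 3 + 9
= 18 + 9
= 27

27


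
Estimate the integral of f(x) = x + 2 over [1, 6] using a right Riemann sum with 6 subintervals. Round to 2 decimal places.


Right Riemann sum uses right endpoints of each subinterval.
Interval: [1, 6], n = 6
dx = (6 - 1) / 6 = 5/6
Right endpoints: [11/6, 8/3, 7/2, 13/3, 31/6, 6]
f values: [23/6, 14/3, 11/2, 19/3, 43/6, 8]
Sum = dx * (sum of f values)
= 5/6 * 71/2
= 355/12 ≈ 29.58

29.58


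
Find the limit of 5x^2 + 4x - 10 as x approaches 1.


Since polynomials are continuous, we use direct substitution.
lim(x->1) of 5x^2 + 4x - 10
= 5 * 1^2 + 4 * 1 - 10
= 5 + 4 - 10
= -1

-1


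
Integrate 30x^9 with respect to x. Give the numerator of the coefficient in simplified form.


Apply the power rule for integration:
integral of ax^n dx = a/(n+1) * x^(n+1) + C
integral of 30x^9 dx
= 30/10 * x^10 + C
= 3 * x^10 + C
The coefficient in lowest terms is 3 = 3/1, so its numerator is 3

3


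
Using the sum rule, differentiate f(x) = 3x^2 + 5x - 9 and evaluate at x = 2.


Differentiate term by term using power and sum rules:
f(x) = 3x^2 + 5x - 9
f'(x) = 6x + 5
Substitute x = 2:
f'(2) = 6 * 2 + 5
= 12 + 5
= 17

17


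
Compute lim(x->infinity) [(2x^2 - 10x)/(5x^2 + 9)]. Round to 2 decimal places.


For limits at infinity with equal-degree polynomials,
we compare leading coefficients.
Numerator leading term: 2x^2
Denominator leading term: 5x^2
Divide both by x^2:
lim = (2 - 10/x) / (5 + 9/x^2)
As x -> infinity, the 1/x and 1/x^2 terms vanish:
= 2/5 = 0.40

0.40


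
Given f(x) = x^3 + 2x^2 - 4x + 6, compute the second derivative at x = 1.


First derivative:
f'(x) = 3x^2 + 4x - 4
Second derivative:
f''(x) = 6x + 4
Substitute x = 1:
f''(1) = 6 * 1 + 4
= 6 + 4
= 10

10


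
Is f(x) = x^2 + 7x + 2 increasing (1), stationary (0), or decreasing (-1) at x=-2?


Compute f'(x) to determine behavior:
f'(x) = 2x + 7
f'(-2) = 2 * (-2) + 7
= -4 + 7
= 3
Since f'(-2) > 0, the function is increasing (1)

1


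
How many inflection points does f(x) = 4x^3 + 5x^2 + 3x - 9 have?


Inflection points occur where f''(x) = 0 and concavity changes.
f(x) = 4x^3 + 5x^2 + 3x - 9
f'(x) = 12x^2 + 10x + 3
f''(x) = 24x + 10
Set f''(x) = 0:
24x + 10 = 0
x = -10 / 24 = -5/12
Since f''(x) is linear (degree 1), it changes sign at this point.
Therefore there is exactly 1 inflection point.

1


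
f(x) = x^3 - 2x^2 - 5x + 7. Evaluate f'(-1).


Differentiate f(x) = x^3 - 2x^2 - 5x + 7 term by term:
f'(x) = 3x^2 - 4x - 5
Substitute x = -1:
f'(-1) = 3 * (-1)^2 - 4 * (-1) - 5
= 3 + 4 - 5
= 2

2


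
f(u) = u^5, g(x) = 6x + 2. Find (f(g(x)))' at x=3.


Using the chain rule: (f(g(x)))' = f'(g(x)) * g'(x)
First, find g(3):
g(3) = 6 * 3 + 2 = 20
Next, f'(u) = 5u^4
And g'(x) = 6
So f'(g(3)) * g'(3)
= 5 * 20^4 * 6
= 5 * 160000 * 6
= 4800000

4800000


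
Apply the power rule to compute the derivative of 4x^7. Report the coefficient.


We apply the power rule: d/dx [ax^n] = a*n * x^(n-1)
d/dx [4x^7]
= 4 * 7 * x^(7-1)
= 28x^6
The coefficient is 28

28


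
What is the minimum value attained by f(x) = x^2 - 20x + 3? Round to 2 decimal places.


For a quadratic f(x) = ax^2 + bx + c with a > 0, the minimum is at the vertex.
Vertex x-coordinate: x = -b/(2a)
x = -(-20) / (2 * 1)
x = 20/2 = 10
Substitute back to find the minimum value:
f(10) = 1 * 10^2 - 20 * 10 + 3
= 100 - 200 + 3
= -97 = -97.00

-97.00


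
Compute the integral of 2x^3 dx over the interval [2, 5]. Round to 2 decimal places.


Find the antiderivative of 2x^3:
F(x) = 2/4 * x^4
Apply the Fundamental Theorem of Calculus:
F(5) - F(2)
= 2/4 * 5^4 - 2/4 * 2^4
= 2/4 * (625 - 16)
= 2/4 * 609
= 609/2 = 304.50

304.50


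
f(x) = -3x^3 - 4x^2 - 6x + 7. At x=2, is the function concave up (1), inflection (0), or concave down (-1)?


Concavity is determined by the sign of f''(x).
f(x) = -3x^3 - 4x^2 - 6x + 7
f'(x) = -9x^2 - 8x - 6
f''(x) = -18x - 8
f''(2) = -18 * 2 - 8
= -36 - 8
= -44
Since f''(2) < 0, the function is concave down (-1)

-1


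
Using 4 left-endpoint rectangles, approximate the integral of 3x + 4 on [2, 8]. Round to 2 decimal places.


Left Riemann sum uses left endpoints of each subinterval.
Interval: [2, 8], n = 4
dx = (8 - 2) / 4 = 3/2
Left endpoints: [2, 7/2, 5, 13/2]
f values: [10, 29/2, 19, 47/2]
Sum = dx * (sum of f values)
= 3/2 * 67
= 201/2 = 100.50

100.50


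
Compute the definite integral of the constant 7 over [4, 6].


The integral of a constant k over [a, b] equals k * (b - a).
integral from 4 to 6 of 7 dx
= 7 * (6 - 4)
= 7 * 2
= 14

14


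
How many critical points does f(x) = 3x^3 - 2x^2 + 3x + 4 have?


Find where f'(x) = 0:
f(x) = 3x^3 - 2x^2 + 3x + 4
f'(x) = 9x^2 - 4x + 3
This is a quadratic in x. Use the discriminant to count real roots.
Discriminant = (-4)^2 - 4 * 9 * 3
= 16 - 108
= -92
Since discriminant < 0, f'(x) = 0 has no real solutions.
Number of critical points: 0

0


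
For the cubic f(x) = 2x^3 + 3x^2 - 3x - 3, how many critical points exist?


Find where f'(x) = 0:
f(x) = 2x^3 + 3x^2 - 3x - 3
f'(x) = 6x^2 + 6x - 3
This is a quadratic in x. Use the discriminant to count real roots.
Discriminant = (6)^2 - 4 * 6 * (-3)
= 36 - (-72)
= 108
Since discriminant > 0, f'(x) = 0 has 2 real solutions.
Number of critical points: 2

2


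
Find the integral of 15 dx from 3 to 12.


The integral of a constant k over [a, b] equals k * (b - a).
integral from 3 to 12 of 15 dx
= 15 * (12 - 3)
= 15 * 9
= 135

135


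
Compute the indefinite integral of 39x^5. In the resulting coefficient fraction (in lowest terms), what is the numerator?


Apply the power rule for integration:
integral of ax^n dx = a/(n+1) * x^(n+1) + C
integral of 39x^5 dx
= 39/6 * x^6 + C
= 13/2 * x^6 + C
The coefficient in lowest terms is 13/2, and its numerator is 13

13


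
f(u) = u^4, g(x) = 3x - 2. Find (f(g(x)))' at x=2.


Using the chain rule: (f(g(x)))' = f'(g(x)) * g'(x)
First, find g(2):
g(2) = 3 * 2 - 2 = 4
Next, f'(u) = 4u^3
And g'(x) = 3
So f'(g(2)) * g'(2)
= 4 * 4^3 * 3
= 4 * 64 * 3
= 768

768


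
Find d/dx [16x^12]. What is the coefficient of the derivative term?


We apply the power rule: d/dx [ax^n] = a*n * x^(n-1)
d/dx [16x^12]
= 16 * 12 * x^(12-1)
= 192x^11
The coefficient is 192

192


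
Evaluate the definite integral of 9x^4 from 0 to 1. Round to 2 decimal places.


Find the antiderivative of 9x^4:
F(x) = 9/5 * x^5
Apply the Fundamental Theorem of Calculus:
F(1) - F(0)
= 9/5 * 1^5 - 9/5 * 0^5
= 9/5 * (1 - 0)
= 9/5 * 1
= 9/5 = 1.80

1.80


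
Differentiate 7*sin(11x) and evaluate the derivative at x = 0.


Apply the chain rule to differentiate 7*sin(11x):
d/dx [7*sin(11x)]
= 7 * cos(11x) * d/dx(11x)
= 7 * 11 * cos(11x)
= 77 * cos(11x)
Evaluate at x = 0:
= 77 * cos(0)
= 77 * 1
= 77

77


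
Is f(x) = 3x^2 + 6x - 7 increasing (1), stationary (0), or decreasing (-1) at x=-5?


Compute f'(x) to determine behavior:
f'(x) = 6x + 6
f'(-5) = 6 * (-5) + 6
= -30 + 6
= -24
Since f'(-5) < 0, the function is decreasing (-1)

-1


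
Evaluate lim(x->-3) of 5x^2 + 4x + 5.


Since polynomials are continuous, we use direct substitution.
lim(x->-3) of 5x^2 + 4x + 5
= 5 * (-3)^2 + 4 * (-3) + 5
= 45 - 12 + 5
= 38

38


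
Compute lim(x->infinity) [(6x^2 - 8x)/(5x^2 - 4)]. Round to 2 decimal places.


For limits at infinity with equal-degree polynomials,
we compare leading coefficients.
Numerator leading term: 6x^2
Denominator leading term: 5x^2
Divide both by x^2:
lim = (6 - 8/x) / (5 - 4/x^2)
As x -> infinity, the 1/x and 1/x^2 terms vanish:
= 6/5 = 1.20

1.20


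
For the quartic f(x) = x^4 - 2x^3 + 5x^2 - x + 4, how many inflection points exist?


Inflection points occur where f''(x) = 0 and concavity changes.
f(x) = x^4 - 2x^3 + 5x^2 - x + 4
f'(x) = 4x^3 - 6x^2 + 10x - 1
f''(x) = 12x^2 - 12x + 10
This is a quadratic in x. Use the discriminant to count real roots.
Discriminant = (-12)^2 - 4 * 12 * 10
= 144 - 480
= -336
Since discriminant < 0, f''(x) = 0 has no real solutions.
Number of inflection points: 0

0


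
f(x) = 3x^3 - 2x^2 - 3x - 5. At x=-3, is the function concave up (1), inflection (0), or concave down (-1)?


Concavity is determined by the sign of f''(x).
f(x) = 3x^3 - 2x^2 - 3x - 5
f'(x) = 9x^2 - 4x - 3
f''(x) = 18x - 4
f''(-3) = 18 * (-3) - 4
= -54 - 4
= -58
Since f''(-3) < 0, the function is concave down (-1)

-1


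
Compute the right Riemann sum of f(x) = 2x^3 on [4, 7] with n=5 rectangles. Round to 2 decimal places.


Right Riemann sum uses right endpoints of each subinterval.
Interval: [4, 7], n = 5
dx = (7 - 4) / 5 = 3/5
Right endpoints: [23/5, 26/5, 29/5, 32/5, 7]
f values: [24334/125, 35152/125, 48778/125, 65536/125, 686]
Sum = dx * (sum of f values)
= 3/5 * 10382/5
= 31146/25 = 1245.84

1245.84


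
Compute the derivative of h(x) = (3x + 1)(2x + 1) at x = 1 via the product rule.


Let u(x) = 3x + 1 and v(x) = 2x + 1
u'(x) = 3
v'(x) = 2
Product rule: h'(x) = u'(x)*v(x) + u(x)*v'(x)
= 3 * (2x + 1) + (3x + 1) * 2
At x = 1:
u(1) = 3 * 1 + 1 = 4
v(1) = 2 * 1 + 1 = 3
h'(1) = 3 * 3 + 4 * 2
= 9 + 8
= 17

17


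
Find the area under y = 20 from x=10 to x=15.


The area under a constant function y = 20 is a rectangle.
Width = 15 - 10 = 5
Height = 20
Area = width * height
= 5 * 20
= 100

100


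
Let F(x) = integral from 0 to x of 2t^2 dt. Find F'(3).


By the Fundamental Theorem of Calculus (Part 1):
If F(x) = integral from 0 to x of f(t) dt, then F'(x) = f(x)
Here f(t) = 2t^2
So F'(x) = 2x^2
Evaluate at x = 3:
F'(3) = 2 * 3^2
= 2 * 9
= 18

18


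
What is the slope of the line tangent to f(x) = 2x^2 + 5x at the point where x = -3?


The slope of the tangent line equals f'(x) at the point.
f(x) = 2x^2 + 5x
f'(x) = 4x + 5
At x = -3:
f'(-3) = 4 * (-3) + 5
= -12 + 5
= -7

-7


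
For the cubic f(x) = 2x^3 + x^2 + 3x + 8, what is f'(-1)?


Differentiate f(x) = 2x^3 + x^2 + 3x + 8 term by term:
f'(x) = 6x^2 + 2x + 3
Substitute x = -1:
f'(-1) = 6 * (-1)^2 + 2 * (-1) + 3
= 6 - 2 + 3
= 7

7


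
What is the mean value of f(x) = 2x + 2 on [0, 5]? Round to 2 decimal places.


Average value = 1/(b-a) * integral from a to b of f(x) dx
First compute the integral of 2x + 2:
F(x) = x^2 + 2x
F(5) = 1 * 25 + 2 * 5 = 35
F(0) = 1 * 0 + 2 * 0 = 0
Integral = 35 - 0 = 35
Average = 35 / (5 - 0) = 35 / 5
= 7 = 7.00

7.00


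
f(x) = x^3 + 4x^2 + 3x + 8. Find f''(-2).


First derivative:
f'(x) = 3x^2 + 8x + 3
Second derivative:
f''(x) = 6x + 8
Substitute x = -2:
f''(-2) = 6 * (-2) + 8
= -12 + 8
= -4

-4


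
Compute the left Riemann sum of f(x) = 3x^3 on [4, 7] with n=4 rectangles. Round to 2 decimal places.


Left Riemann sum uses left endpoints of each subinterval.
Interval: [4, 7], n = 4
dx = (7 - 4) / 4 = 3/4
Left endpoints: [4, 19/4, 11/2, 25/4]
f values: [192, 20577/64, 3993/8, 46875/64]
Sum = dx * (sum of f values)
= 3/4 * 27921/16
= 83763/64 ≈ 1308.80

1308.80


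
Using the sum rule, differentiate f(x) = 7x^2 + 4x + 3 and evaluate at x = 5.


Differentiate term by term using power and sum rules:
f(x) = 7x^2 + 4x + 3
f'(x) = 14x + 4
Substitute x = 5:
f'(5) = 14 * 5 + 4
= 70 + 4
= 74

74


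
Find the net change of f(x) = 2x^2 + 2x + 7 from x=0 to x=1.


Net change = f(b) - f(a)
f(x) = 2x^2 + 2x + 7
Compute f(1):
f(1) = 2 * 1^2 + 2 * 1 + 7
= 2 + 2 + 7
= 11
Compute f(0):
f(0) = 2 * 0^2 + 2 * 0 + 7
= 0 + 0 + 7
= 7
Net change = 11 - 7 = 4

4


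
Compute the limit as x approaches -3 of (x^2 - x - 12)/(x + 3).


Direct substitution gives 0/0, so we factor the numerator.
Factor: (x^2 - x - 12) = (x + 3)(x - 4)
Cancel the common factor (x + 3):
(x^2 - x - 12)/(x + 3) = (x - 4)
Now substitute x = -3:
= (-3) - (4) = -7

-7


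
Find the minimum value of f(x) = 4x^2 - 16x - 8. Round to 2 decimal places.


For a quadratic f(x) = ax^2 + bx + c with a > 0, the minimum is at the vertex.
Vertex x-coordinate: x = -b/(2a)
x = -(-16) / (2 * 4)
x = 16/8 = 2
Substitute back to find the minimum value:
f(2) = 4 * 2^2 - 16 * 2 - 8
= 16 - 32 - 8
= -24 = -24.00

-24.00


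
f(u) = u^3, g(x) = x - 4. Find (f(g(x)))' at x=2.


Using the chain rule: (f(g(x)))' = f'(g(x)) * g'(x)
First, find g(2):
g(2) = 1 * 2 - 4 = -2
Next, f'(u) = 3u^2
And g'(x) = 1
So f'(g(2)) * g'(2)
= 3 * (-2)^2 * 1
= 3 * 4 * 1
= 12

12


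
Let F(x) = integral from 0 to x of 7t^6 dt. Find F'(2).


By the Fundamental Theorem of Calculus (Part 1):
If F(x) = integral from 0 to x of f(t) dt, then F'(x) = f(x)
Here f(t) = 7t^6
So F'(x) = 7x^6
Evaluate at x = 2:
F'(2) = 7 * 2^6
= 7 * 64
= 448

448


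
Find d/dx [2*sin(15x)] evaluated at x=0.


Apply the chain rule to differentiate 2*sin(15x):
d/dx [2*sin(15x)]
= 2 * cos(15x) * d/dx(15x)
= 2 * 15 * cos(15x)
= 30 * cos(15x)
Evaluate at x = 0:
= 30 * cos(0)
= 30 * 1
= 30

30


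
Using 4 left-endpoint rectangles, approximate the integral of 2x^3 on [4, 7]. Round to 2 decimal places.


Left Riemann sum uses left endpoints of each subinterval.
Interval: [4, 7], n = 4
dx = (7 - 4) / 4 = 3/4
Left endpoints: [4, 19/4, 11/2, 25/4]
f values: [128, 6859/32, 1331/4, 15625/32]
Sum = dx * (sum of f values)
= 3/4 * 9307/8
= 27921/32 ≈ 872.53

872.53


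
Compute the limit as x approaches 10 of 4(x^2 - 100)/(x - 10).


Direct substitution gives 0/0, so we factor the numerator.
Factor: 4(x^2 - 100) = 4 * (x - 10)(x + 10)
Cancel the common factor (x - 10):
4(x^2 - 100)/(x - 10) = 4 * (x + 10)
Now substitute x = 10:
= 4 * (10 + 10) = 80

80


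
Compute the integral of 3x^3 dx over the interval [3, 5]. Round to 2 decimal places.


Find the antiderivative of 3x^3:
F(x) = 3/4 * x^4
Apply the Fundamental Theorem of Calculus:
F(5) - F(3)
= 3/4 * 5^4 - 3/4 * 3^4
= 3/4 * (625 - 81)
= 3/4 * 544
= 408 = 408.00

408.00


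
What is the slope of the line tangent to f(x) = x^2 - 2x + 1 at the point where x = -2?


The slope of the tangent line equals f'(x) at the point.
f(x) = x^2 - 2x + 1
f'(x) = 2x - 2
At x = -2:
f'(-2) = 2 * (-2) - 2
= -4 - 2
= -6

-6


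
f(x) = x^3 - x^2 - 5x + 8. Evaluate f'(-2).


Differentiate f(x) = x^3 - x^2 - 5x + 8 term by term:
f'(x) = 3x^2 - 2x - 5
Substitute x = -2:
f'(-2) = 3 * (-2)^2 - 2 * (-2) - 5
= 12 + 4 - 5
= 11

11


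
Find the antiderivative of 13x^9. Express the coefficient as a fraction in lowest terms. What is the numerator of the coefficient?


Apply the power rule for integration:
integral of ax^n dx = a/(n+1) * x^(n+1) + C
integral of 13x^9 dx
= 13/10 * x^10 + C
The coefficient in lowest terms is 13/10, and its numerator is 13

13


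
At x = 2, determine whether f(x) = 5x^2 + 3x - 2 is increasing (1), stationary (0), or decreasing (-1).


Compute f'(x) to determine behavior:
f'(x) = 10x + 3
f'(2) = 10 * 2 + 3
= 20 + 3
= 23
Since f'(2) > 0, the function is increasing (1)

1


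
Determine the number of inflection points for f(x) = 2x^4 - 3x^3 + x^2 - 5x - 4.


Inflection points occur where f''(x) = 0 and concavity changes.
f(x) = 2x^4 - 3x^3 + x^2 - 5x - 4
f'(x) = 8x^3 - 9x^2 + 2x - 5
f''(x) = 24x^2 - 18x + 2
This is a quadratic in x. Use the discriminant to count real roots.
Discriminant = (-18)^2 - 4 * 24 * 2
= 324 - 192
= 132
Since discriminant > 0, f''(x) = 0 has 2 distinct real solutions.
A quadratic with two distinct real roots changes sign at each root, so concavity changes at both.
Number of inflection points: 2

2


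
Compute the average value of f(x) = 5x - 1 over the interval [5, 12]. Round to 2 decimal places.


Average value = 1/(b-a) * integral from a to b of f(x) dx
First compute the integral of 5x - 1:
F(x) = (5/2)x^2 - x
F(12) = 5/2 * 144 - 1 * 12 = 348
F(5) = 5/2 * 25 - 1 * 5 = 115/2
Integral = 348 - 115/2 = 581/2
Average = (581/2) / (12 - 5) = (581/2) / 7
= 83/2 = 41.50

41.50


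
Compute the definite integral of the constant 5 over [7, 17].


The integral of a constant k over [a, b] equals k * (b - a).
integral from 7 to 17 of 5 dx
= 5 * (17 - 7)
= 5 * 10
= 50

50


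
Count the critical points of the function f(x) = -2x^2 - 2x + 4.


Find where f'(x) = 0:
f'(x) = -4x - 2
Set f'(x) = 0:
-4x - 2 = 0
x = 2 / (-4) = -1/2
This is a linear equation in x, so there is exactly one solution.
Number of critical points: 1

1
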